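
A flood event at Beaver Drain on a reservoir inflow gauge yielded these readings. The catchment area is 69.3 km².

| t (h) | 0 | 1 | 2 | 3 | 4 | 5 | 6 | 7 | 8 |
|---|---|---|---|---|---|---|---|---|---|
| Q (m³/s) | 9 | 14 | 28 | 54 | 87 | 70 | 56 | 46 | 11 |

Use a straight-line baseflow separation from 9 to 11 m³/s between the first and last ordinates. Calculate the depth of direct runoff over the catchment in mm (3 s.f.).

d ≈ 14.8 mm

Direct runoff: 0.00, 4.75, 18.50, 44.25, 77.00, 59.75, 45.50, 35.25, 0.00 m³/s; ΣQ_DR = 285.0 m³/s.
V = ΣQ_DR · Δt = 285.0 × 3600 s = 1.026 × 10^6 m³.
Over A = 69.3 km², depth = V / A = 14.8 mm.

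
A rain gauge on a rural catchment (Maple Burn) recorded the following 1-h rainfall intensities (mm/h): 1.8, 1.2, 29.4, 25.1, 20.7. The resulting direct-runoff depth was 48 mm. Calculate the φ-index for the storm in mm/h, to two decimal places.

Only the 3 blocks with intensity above φ contribute runoff: 29.4, 25.1, 20.7 mm/h.
Σ(I−φ)·Δt = d  ⇒  (29.4+25.1+20.7 − 3φ)·1 = 48
φ = (75.20 − 48/1) / 3 = 9.07 mm/h.

φ ≈ 9.07 mm/h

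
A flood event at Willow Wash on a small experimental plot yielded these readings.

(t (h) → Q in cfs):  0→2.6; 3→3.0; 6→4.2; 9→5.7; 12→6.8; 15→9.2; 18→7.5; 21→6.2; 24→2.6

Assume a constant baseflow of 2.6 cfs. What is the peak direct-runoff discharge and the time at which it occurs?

Subtracting baseflow gives direct-runoff ordinates: 0.0, 0.4, 1.6, 3.1, 4.2, 6.6, 4.9, 3.6, 0.0 cfs.
The maximum is 6.6 cfs, occurring at the reading for t = 15 h.

Q_p = 6.6 cfs at t = 15 h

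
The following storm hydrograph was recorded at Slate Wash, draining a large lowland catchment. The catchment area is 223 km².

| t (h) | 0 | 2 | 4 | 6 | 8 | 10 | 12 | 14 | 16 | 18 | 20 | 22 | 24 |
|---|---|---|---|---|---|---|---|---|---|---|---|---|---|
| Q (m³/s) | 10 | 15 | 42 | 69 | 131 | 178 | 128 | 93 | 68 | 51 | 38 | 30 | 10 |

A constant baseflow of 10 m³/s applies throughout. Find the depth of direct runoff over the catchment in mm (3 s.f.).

d ≈ 23.7 mm

Direct runoff: 0.0, 5.0, 32.0, 59.0, 121.0, 168.0, 118.0, 83.0, 58.0, 41.0, 28.0, 20.0, 0.0 m³/s; ΣQ_DR = 733.0 m³/s.
V = ΣQ_DR · Δt = 733.0 × 7200 s = 5.278 × 10^6 m³.
Over A = 223 km², depth = V / A = 23.7 mm.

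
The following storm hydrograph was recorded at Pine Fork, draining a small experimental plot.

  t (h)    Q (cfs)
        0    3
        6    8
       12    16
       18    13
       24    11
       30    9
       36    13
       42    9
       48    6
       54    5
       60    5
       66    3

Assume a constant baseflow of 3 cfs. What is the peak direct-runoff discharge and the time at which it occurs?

Subtracting baseflow gives direct-runoff ordinates: 0.0, 5.0, 13.0, 10.0, 8.0, 6.0, 10.0, 6.0, 3.0, 2.0, 2.0, 0.0 cfs.
The maximum is 13.0 cfs, occurring at the reading for t = 12 h.

Q_p = 13.0 cfs at t = 12 h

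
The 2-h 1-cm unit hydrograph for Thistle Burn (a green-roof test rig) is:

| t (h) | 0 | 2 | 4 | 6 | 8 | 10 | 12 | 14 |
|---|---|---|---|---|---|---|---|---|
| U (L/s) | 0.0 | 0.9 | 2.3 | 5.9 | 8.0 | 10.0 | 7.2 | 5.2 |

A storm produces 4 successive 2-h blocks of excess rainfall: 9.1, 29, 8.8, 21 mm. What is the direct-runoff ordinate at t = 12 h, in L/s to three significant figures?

Q ≈ 55.0 L/s

By discrete convolution, Q_j = Σ (P_i / 10 mm) · U_{j−i}.
At t = 12 h (j=6): Q = (9.1/10)·7.2 + (29/10)·10.0 + (8.8/10)·8.0 + (21/10)·5.9 = 55.0 L/s.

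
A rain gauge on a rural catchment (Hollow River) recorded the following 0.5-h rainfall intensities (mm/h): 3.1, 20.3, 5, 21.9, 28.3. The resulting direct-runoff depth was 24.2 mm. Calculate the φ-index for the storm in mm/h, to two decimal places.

Only the 3 blocks with intensity above φ contribute runoff: 20.3, 21.9, 28.3 mm/h.
Σ(I−φ)·Δt = d  ⇒  (20.3+21.9+28.3 − 3φ)·0.5 = 24.2
φ = (70.50 − 24.2/0.5) / 3 = 7.37 mm/h.

φ ≈ 7.37 mm/h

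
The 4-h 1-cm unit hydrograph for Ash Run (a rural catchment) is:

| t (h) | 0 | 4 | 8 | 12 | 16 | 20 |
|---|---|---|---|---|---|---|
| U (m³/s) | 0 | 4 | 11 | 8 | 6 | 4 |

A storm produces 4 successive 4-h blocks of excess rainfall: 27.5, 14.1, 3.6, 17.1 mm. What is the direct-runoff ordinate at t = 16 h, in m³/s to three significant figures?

Q ≈ 38.6 m³/s

By discrete convolution, Q_j = Σ (P_i / 10 mm) · U_{j−i}.
At t = 16 h (j=4): Q = (27.5/10)·6 + (14.1/10)·8 + (3.6/10)·11 + (17.1/10)·4 = 38.6 m³/s.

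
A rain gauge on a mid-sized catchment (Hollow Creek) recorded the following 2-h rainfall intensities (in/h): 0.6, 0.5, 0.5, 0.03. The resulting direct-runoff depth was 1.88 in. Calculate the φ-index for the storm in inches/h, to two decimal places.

Only the 3 blocks with intensity above φ contribute runoff: 0.6, 0.5, 0.5 in/h.
Σ(I−φ)·Δt = d  ⇒  (0.6+0.5+0.5 − 3φ)·2 = 1.88
φ = (1.600 − 1.88/2) / 3 = 0.22 in/h.

φ ≈ 0.22 in/h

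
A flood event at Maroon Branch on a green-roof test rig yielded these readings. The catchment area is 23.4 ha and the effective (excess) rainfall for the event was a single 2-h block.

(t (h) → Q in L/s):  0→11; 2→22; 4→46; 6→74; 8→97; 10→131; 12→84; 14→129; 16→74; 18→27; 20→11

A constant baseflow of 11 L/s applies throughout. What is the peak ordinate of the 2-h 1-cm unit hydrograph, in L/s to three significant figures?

U_p ≈ 66.7 L/s

Direct runoff: 0.0, 11.0, 35.0, 63.0, 86.0, 120.0, 73.0, 118.0, 63.0, 16.0, 0.0 L/s; ΣQ_DR = 585.0 L/s, peak = 120.0 L/s.
Runoff depth d = ΣQ_DR·Δt / A = 585.0 × 7200 / (23.4 ha) = 18.00 mm.
The 1-cm UH is the DRH scaled by (10 mm)/d, so U_p = 120.0 × 10/18.00 = 66.7 L/s.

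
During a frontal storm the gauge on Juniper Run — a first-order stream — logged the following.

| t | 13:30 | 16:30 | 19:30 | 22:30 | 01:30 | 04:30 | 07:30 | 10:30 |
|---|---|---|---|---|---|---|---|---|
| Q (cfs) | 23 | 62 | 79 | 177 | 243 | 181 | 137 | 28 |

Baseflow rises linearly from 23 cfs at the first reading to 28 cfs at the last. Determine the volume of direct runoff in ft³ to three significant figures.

Direct-runoff ordinates (Q − Q_b): 0.00, 38.29, 54.57, 151.86, 217.14, 154.43, 109.71, 0.00 cfs.
ΣQ_DR = 726.0 cfs.
With Δt = 3 h = 10800 s, V = ΣQ_DR · Δt = 726.0 × 10800 = 7.84 × 10^6 ft³.

V ≈ 7.84 × 10^6 ft³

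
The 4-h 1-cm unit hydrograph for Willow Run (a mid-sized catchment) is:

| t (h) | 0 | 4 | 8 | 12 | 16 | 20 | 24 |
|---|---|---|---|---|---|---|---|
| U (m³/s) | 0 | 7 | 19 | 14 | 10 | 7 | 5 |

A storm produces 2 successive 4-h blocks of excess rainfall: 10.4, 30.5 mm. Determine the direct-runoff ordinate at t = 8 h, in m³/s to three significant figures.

Q ≈ 41.1 m³/s

By discrete convolution, Q_j = Σ (P_i / 10 mm) · U_{j−i}.
At t = 8 h (j=2): Q = (10.4/10)·19 + (30.5/10)·7 = 41.1 m³/s.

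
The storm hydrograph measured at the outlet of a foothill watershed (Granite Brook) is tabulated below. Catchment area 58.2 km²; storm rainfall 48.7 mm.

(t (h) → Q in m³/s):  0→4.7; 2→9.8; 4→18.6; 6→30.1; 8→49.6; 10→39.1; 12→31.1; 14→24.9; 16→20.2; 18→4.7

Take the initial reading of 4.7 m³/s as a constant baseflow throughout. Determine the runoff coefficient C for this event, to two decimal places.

C ≈ 0.47

ΣQ_DR = 185.8 m³/s; V = ΣQ_DR·Δt = 1.338 × 10^6 m³.
Runoff depth d = V / A = 22.99 mm.
C = d / P = 22.99 / 48.7 = 0.47.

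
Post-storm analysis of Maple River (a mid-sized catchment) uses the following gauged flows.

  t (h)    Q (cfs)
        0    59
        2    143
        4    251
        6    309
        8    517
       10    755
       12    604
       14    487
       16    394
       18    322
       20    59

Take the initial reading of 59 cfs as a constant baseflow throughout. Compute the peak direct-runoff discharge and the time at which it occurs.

Q_p = 696.0 cfs at t = 10 h

Subtracting baseflow gives direct-runoff ordinates: 0.0, 84.0, 192.0, 250.0, 458.0, 696.0, 545.0, 428.0, 335.0, 263.0, 0.0 cfs.
The maximum is 696.0 cfs, occurring at the reading for t = 10 h.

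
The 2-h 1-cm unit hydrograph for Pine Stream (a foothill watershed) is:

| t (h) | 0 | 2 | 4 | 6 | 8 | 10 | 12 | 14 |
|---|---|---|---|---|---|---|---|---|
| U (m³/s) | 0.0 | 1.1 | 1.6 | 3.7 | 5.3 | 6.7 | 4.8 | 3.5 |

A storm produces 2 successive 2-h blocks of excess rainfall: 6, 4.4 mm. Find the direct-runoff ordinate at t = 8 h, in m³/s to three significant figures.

Q ≈ 4.81 m³/s

By discrete convolution, Q_j = Σ (P_i / 10 mm) · U_{j−i}.
At t = 8 h (j=4): Q = (6/10)·5.3 + (4.4/10)·3.7 = 4.81 m³/s.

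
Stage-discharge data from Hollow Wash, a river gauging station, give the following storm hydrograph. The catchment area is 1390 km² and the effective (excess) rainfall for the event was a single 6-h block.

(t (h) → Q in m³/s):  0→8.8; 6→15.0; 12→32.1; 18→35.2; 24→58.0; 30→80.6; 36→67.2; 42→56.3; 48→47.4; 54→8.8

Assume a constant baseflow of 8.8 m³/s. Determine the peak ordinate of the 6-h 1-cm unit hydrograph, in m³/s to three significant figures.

Direct runoff: 0.0, 6.2, 23.3, 26.4, 49.2, 71.8, 58.4, 47.5, 38.6, 0.0 m³/s; ΣQ_DR = 321.4 m³/s, peak = 71.8 m³/s.
Runoff depth d = ΣQ_DR·Δt / A = 321.4 × 21600 / (1390 km²) = 4.994 mm.
The 1-cm UH is the DRH scaled by (10 mm)/d, so U_p = 71.8 × 10/4.994 = 144 m³/s.

U_p ≈ 144 m³/s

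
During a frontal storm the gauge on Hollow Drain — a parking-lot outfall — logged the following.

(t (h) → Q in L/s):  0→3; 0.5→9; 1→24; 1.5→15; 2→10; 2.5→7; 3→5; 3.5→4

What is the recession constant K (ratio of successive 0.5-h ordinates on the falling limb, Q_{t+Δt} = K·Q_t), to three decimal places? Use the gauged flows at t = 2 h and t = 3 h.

K ≈ 0.707

Using the recession-limb readings at t = 2 h and t = 3 h: Q falls from 10 to 5 L/s over 2 intervals.
K = (Q₂/Q₁)^(1/2) = (5/10)^(1/2) = 0.707.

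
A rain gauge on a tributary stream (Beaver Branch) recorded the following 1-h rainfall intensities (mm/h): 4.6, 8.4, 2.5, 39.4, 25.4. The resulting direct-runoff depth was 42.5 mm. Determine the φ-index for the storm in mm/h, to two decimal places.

Only the 2 blocks with intensity above φ contribute runoff: 39.4, 25.4 mm/h.
Σ(I−φ)·Δt = d  ⇒  (39.4+25.4 − 2φ)·1 = 42.5
φ = (64.80 − 42.5/1) / 2 = 11.15 mm/h.

φ ≈ 11.15 mm/h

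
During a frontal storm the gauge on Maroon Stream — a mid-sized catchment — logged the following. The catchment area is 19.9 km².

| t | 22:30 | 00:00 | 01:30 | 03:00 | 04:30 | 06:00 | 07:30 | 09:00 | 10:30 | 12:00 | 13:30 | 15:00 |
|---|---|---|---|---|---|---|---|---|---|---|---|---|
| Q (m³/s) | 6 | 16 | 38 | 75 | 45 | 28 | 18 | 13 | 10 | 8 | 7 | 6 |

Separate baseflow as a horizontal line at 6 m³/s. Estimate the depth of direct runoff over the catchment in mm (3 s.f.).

Direct runoff: 0.0, 10.0, 32.0, 69.0, 39.0, 22.0, 12.0, 7.0, 4.0, 2.0, 1.0, 0.0 m³/s; ΣQ_DR = 198.0 m³/s.
V = ΣQ_DR · Δt = 198.0 × 5400 s = 1.069 × 10^6 m³.
Over A = 19.9 km², depth = V / A = 53.7 mm.

d ≈ 53.7 mm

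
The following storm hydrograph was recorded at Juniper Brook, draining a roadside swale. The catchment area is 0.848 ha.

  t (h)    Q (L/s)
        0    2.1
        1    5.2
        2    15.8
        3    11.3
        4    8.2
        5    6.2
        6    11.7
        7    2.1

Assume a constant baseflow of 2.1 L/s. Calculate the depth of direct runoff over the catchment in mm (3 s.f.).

d ≈ 19.4 mm

Direct runoff: 0.0, 3.1, 13.7, 9.2, 6.1, 4.1, 9.6, 0.0 L/s; ΣQ_DR = 45.80 L/s.
V = ΣQ_DR · Δt = 45.80 × 3600 s = 1.649 × 10^5 L.
Over A = 0.848 ha, depth = V / A = 19.4 mm.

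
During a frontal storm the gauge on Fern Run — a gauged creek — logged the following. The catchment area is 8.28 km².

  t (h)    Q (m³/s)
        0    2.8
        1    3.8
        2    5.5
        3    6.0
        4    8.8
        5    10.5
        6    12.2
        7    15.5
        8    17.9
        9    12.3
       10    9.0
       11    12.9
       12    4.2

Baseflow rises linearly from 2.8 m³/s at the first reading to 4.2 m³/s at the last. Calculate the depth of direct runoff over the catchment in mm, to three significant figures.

d ≈ 33.0 mm

Direct runoff: 0.00, 0.88, 2.47, 2.85, 5.53, 7.12, 8.70, 11.88, 14.17, 8.45, 5.03, 8.82, 0.00 m³/s; ΣQ_DR = 75.90 m³/s.
V = ΣQ_DR · Δt = 75.90 × 3600 s = 2.732 × 10^5 m³.
Over A = 8.28 km², depth = V / A = 33.0 mm.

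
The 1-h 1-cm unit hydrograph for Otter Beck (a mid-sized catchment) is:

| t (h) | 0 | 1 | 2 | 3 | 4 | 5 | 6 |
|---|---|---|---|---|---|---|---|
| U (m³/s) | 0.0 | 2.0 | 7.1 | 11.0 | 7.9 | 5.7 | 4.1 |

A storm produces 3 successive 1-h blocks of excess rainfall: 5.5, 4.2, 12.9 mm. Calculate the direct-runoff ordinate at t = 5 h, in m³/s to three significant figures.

Q ≈ 20.6 m³/s

By discrete convolution, Q_j = Σ (P_i / 10 mm) · U_{j−i}.
At t = 5 h (j=5): Q = (5.5/10)·5.7 + (4.2/10)·7.9 + (12.9/10)·11.0 = 20.6 m³/s.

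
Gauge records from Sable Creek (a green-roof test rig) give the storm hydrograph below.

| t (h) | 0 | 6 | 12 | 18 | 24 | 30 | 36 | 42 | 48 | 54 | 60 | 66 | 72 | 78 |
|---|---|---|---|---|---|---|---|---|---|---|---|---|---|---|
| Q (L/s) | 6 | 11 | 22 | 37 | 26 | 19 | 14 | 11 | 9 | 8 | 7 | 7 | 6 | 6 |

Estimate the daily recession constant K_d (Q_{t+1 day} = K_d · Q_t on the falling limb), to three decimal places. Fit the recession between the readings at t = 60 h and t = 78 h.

K_d ≈ 0.814

Between t = 60 h and t = 78 h the flow falls from 7 to 6 L/s over 3×6 h = 18 h.
Per-interval ratio K = (6/7)^(1/3) = 0.9499; K_d = K^(24/6) = 0.814.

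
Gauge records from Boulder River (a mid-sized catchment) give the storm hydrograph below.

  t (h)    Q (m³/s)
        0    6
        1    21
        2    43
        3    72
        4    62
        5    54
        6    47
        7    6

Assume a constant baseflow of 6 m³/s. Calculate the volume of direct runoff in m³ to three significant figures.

Direct-runoff ordinates (Q − Q_b): 0.0, 15.0, 37.0, 66.0, 56.0, 48.0, 41.0, 0.0 m³/s.
ΣQ_DR = 263.0 m³/s.
With Δt = 1 h = 3600 s, V = ΣQ_DR · Δt = 263.0 × 3600 = 9.47 × 10^5 m³.

V ≈ 9.47 × 10^5 m³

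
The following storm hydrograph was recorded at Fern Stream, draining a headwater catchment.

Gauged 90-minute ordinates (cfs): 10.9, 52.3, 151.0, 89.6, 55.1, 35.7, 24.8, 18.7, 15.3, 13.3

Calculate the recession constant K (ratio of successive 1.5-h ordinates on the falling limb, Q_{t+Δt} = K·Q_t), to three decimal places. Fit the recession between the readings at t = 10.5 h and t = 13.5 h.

Using the recession-limb readings at t = 10.5 h and t = 13.5 h: Q falls from 18.7 to 13.3 cfs over 2 intervals.
K = (Q₂/Q₁)^(1/2) = (13.3/18.7)^(1/2) = 0.843.

K ≈ 0.843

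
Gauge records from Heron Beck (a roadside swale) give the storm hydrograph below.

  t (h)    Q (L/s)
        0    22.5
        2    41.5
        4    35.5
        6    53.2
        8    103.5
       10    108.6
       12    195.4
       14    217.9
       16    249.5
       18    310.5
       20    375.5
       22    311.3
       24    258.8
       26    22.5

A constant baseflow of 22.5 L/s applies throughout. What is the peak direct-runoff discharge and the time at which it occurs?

Q_p = 353.0 L/s at t = 20 h

Subtracting baseflow gives direct-runoff ordinates: 0.0, 19.0, 13.0, 30.7, 81.0, 86.1, 172.9, 195.4, 227.0, 288.0, 353.0, 288.8, 236.3, 0.0 L/s.
The maximum is 353.0 L/s, occurring at the reading for t = 20 h.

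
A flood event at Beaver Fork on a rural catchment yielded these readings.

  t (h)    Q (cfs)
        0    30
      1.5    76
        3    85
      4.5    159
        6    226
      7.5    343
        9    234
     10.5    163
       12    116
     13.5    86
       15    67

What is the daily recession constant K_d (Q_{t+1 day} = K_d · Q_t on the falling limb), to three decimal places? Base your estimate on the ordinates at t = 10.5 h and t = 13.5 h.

Between t = 10.5 h and t = 13.5 h the flow falls from 163 to 86 cfs over 2×1.5 h = 3 h.
Per-interval ratio K = (86/163)^(1/2) = 0.7264; K_d = K^(24/1.5) = 0.006.

K_d ≈ 0.006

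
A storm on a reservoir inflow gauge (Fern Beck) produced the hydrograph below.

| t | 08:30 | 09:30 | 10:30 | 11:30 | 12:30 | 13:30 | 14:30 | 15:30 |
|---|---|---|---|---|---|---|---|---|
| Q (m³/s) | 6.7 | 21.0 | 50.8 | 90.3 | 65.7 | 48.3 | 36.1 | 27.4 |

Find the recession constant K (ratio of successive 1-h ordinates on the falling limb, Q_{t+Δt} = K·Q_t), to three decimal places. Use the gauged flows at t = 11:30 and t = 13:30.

K ≈ 0.731

Using the recession-limb readings at t = 11:30 and t = 13:30: Q falls from 90.3 to 48.3 m³/s over 2 intervals.
K = (Q₂/Q₁)^(1/2) = (48.3/90.3)^(1/2) = 0.731.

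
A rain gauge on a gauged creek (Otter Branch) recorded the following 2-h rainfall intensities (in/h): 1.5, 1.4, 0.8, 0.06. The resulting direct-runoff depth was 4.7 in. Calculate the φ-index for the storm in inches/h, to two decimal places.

φ ≈ 0.45 in/h

Only the 3 blocks with intensity above φ contribute runoff: 1.5, 1.4, 0.8 in/h.
Σ(I−φ)·Δt = d  ⇒  (1.5+1.4+0.8 − 3φ)·2 = 4.7
φ = (3.700 − 4.7/2) / 3 = 0.45 in/h.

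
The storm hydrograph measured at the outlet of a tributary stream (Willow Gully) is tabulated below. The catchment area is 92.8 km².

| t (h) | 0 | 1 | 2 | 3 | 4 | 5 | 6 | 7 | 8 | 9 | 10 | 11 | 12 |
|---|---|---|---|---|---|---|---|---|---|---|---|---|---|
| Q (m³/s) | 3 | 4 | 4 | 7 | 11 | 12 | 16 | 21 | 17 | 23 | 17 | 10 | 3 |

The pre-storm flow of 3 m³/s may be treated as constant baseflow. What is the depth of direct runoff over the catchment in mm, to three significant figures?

d ≈ 4.23 mm

Direct runoff: 0.0, 1.0, 1.0, 4.0, 8.0, 9.0, 13.0, 18.0, 14.0, 20.0, 14.0, 7.0, 0.0 m³/s; ΣQ_DR = 109.0 m³/s.
V = ΣQ_DR · Δt = 109.0 × 3600 s = 3.924 × 10^5 m³.
Over A = 92.8 km², depth = V / A = 4.23 mm.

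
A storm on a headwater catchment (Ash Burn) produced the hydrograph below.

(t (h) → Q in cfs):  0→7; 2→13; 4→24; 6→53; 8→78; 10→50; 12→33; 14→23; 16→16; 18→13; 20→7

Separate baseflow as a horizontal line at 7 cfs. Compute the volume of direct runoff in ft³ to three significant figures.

V ≈ 1.73 × 10^6 ft³

Direct-runoff ordinates (Q − Q_b): 0.0, 6.0, 17.0, 46.0, 71.0, 43.0, 26.0, 16.0, 9.0, 6.0, 0.0 cfs.
ΣQ_DR = 240.0 cfs.
With Δt = 2 h = 7200 s, V = ΣQ_DR · Δt = 240.0 × 7200 = 1.73 × 10^6 ft³.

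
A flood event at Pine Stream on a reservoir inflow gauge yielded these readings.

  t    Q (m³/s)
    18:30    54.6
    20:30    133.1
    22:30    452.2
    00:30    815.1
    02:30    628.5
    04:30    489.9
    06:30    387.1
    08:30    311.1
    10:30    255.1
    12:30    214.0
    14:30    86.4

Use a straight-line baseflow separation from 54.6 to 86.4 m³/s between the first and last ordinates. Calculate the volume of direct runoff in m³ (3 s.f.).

Direct-runoff ordinates (Q − Q_b): 0.00, 75.32, 391.24, 750.96, 561.18, 419.40, 313.42, 234.24, 175.06, 130.78, 0.00 m³/s.
ΣQ_DR = 3052 m³/s.
With Δt = 2 h = 7200 s, V = ΣQ_DR · Δt = 3052 × 7200 = 2.20 × 10^7 m³.

V ≈ 2.20 × 10^7 m³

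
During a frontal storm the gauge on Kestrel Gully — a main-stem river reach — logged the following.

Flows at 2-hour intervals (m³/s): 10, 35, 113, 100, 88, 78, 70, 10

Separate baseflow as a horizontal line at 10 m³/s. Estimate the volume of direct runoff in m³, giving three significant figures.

Direct-runoff ordinates (Q − Q_b): 0.0, 25.0, 103.0, 90.0, 78.0, 68.0, 60.0, 0.0 m³/s.
ΣQ_DR = 424.0 m³/s.
With Δt = 2 h = 7200 s, V = ΣQ_DR · Δt = 424.0 × 7200 = 3.05 × 10^6 m³.

V ≈ 3.05 × 10^6 m³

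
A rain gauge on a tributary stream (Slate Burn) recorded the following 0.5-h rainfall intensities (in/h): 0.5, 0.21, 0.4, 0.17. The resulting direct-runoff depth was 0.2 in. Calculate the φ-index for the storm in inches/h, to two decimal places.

φ ≈ 0.25 in/h

Only the 2 blocks with intensity above φ contribute runoff: 0.5, 0.4 in/h.
Σ(I−φ)·Δt = d  ⇒  (0.5+0.4 − 2φ)·0.5 = 0.2
φ = (0.9000 − 0.2/0.5) / 2 = 0.25 in/h.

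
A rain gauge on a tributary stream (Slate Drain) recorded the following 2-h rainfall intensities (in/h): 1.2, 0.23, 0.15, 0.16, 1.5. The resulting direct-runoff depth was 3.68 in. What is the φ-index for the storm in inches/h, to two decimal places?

φ ≈ 0.43 in/h

Only the 2 blocks with intensity above φ contribute runoff: 1.2, 1.5 in/h.
Σ(I−φ)·Δt = d  ⇒  (1.2+1.5 − 2φ)·2 = 3.68
φ = (2.700 − 3.68/2) / 2 = 0.43 in/h.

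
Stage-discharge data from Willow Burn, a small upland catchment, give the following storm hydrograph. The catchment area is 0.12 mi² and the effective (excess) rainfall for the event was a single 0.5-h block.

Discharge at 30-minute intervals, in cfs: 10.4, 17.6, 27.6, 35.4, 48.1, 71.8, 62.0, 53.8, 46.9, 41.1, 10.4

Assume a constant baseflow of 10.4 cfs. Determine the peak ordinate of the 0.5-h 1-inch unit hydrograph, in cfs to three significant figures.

U_p ≈ 30.6 cfs

Direct runoff: 0.0, 7.2, 17.2, 25.0, 37.7, 61.4, 51.6, 43.4, 36.5, 30.7, 0.0 cfs; ΣQ_DR = 310.7 cfs, peak = 61.4 cfs.
Runoff depth d = ΣQ_DR·Δt / A = 310.7 × 1800 / (0.12 mi²) = 2.006 in.
The 1-inch UH is the DRH scaled by (1 in)/d, so U_p = 61.4 × 1/2.006 = 30.6 cfs.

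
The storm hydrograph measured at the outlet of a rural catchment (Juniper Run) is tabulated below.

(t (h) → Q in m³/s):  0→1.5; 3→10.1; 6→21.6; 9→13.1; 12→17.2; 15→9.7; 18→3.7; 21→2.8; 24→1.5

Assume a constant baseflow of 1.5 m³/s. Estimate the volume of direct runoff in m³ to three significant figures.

Direct-runoff ordinates (Q − Q_b): 0.0, 8.6, 20.1, 11.6, 15.7, 8.2, 2.2, 1.3, 0.0 m³/s.
ΣQ_DR = 67.70 m³/s.
With Δt = 3 h = 10800 s, V = ΣQ_DR · Δt = 67.70 × 10800 = 7.31 × 10^5 m³.

V ≈ 7.31 × 10^5 m³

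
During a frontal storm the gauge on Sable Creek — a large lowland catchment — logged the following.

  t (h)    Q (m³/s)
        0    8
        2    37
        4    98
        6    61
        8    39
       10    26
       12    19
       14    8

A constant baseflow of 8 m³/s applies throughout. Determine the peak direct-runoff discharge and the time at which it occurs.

Subtracting baseflow gives direct-runoff ordinates: 0.0, 29.0, 90.0, 53.0, 31.0, 18.0, 11.0, 0.0 m³/s.
The maximum is 90.0 m³/s, occurring at the reading for t = 4 h.

Q_p = 90.0 m³/s at t = 4 h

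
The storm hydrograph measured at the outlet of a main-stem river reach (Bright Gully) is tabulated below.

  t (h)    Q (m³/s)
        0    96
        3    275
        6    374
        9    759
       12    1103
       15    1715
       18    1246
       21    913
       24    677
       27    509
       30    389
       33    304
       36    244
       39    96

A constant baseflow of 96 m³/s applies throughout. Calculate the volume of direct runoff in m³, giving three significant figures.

V ≈ 7.94 × 10^7 m³

Direct-runoff ordinates (Q − Q_b): 0.0, 179.0, 278.0, 663.0, 1007.0, 1619.0, 1150.0, 817.0, 581.0, 413.0, 293.0, 208.0, 148.0, 0.0 m³/s.
ΣQ_DR = 7356 m³/s.
With Δt = 3 h = 10800 s, V = ΣQ_DR · Δt = 7356 × 10800 = 7.94 × 10^7 m³.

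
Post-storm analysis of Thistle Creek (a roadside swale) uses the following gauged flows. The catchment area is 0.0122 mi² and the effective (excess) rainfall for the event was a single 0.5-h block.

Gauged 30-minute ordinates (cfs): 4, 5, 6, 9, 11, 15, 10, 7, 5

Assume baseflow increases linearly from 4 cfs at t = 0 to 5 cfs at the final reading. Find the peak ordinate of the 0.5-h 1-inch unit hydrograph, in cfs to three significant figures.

U_p ≈ 5.19 cfs

Direct runoff: 0.00, 0.88, 1.75, 4.62, 6.50, 10.38, 5.25, 2.12, 0.00 cfs; ΣQ_DR = 31.50 cfs, peak = 10.38 cfs.
Runoff depth d = ΣQ_DR·Δt / A = 31.50 × 1800 / (0.0122 mi²) = 2.000 in.
The 1-inch UH is the DRH scaled by (1 in)/d, so U_p = 10.38 × 1/2.000 = 5.19 cfs.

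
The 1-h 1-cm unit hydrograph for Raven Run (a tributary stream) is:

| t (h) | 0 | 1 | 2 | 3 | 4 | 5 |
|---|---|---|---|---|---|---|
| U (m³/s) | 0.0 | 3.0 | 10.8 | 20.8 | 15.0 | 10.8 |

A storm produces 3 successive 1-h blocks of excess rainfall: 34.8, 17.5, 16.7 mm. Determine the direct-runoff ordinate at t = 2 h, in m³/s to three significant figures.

By discrete convolution, Q_j = Σ (P_i / 10 mm) · U_{j−i}.
At t = 2 h (j=2): Q = (34.8/10)·10.8 + (17.5/10)·3.0 + (16.7/10)·0.0 = 42.8 m³/s.

Q ≈ 42.8 m³/s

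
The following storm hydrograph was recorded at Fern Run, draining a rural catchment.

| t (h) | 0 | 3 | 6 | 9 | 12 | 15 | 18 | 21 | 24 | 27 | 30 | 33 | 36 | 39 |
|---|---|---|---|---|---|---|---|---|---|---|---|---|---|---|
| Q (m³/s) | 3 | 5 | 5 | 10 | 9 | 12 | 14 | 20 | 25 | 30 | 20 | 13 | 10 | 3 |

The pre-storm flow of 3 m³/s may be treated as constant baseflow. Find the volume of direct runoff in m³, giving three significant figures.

Direct-runoff ordinates (Q − Q_b): 0.0, 2.0, 2.0, 7.0, 6.0, 9.0, 11.0, 17.0, 22.0, 27.0, 17.0, 10.0, 7.0, 0.0 m³/s.
ΣQ_DR = 137.0 m³/s.
With Δt = 3 h = 10800 s, V = ΣQ_DR · Δt = 137.0 × 10800 = 1.48 × 10^6 m³.

V ≈ 1.48 × 10^6 m³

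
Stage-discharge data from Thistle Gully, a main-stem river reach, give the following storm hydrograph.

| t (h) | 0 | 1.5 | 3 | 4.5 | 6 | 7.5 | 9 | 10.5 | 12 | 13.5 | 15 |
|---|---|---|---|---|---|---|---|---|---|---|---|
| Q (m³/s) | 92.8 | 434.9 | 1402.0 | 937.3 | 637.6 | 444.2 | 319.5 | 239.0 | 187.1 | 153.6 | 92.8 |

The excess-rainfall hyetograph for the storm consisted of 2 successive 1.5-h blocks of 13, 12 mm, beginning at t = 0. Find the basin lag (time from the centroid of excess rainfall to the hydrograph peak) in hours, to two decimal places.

Centroid of excess rainfall: t_c = Σ P_i·t̄_i / ΣP_i = 1.4700 h (block centres at 0.75, 2.25 h).
Hydrograph peak occurs at t = 3 h, so basin lag t_L = 3 − 1.4700 = 1.53 h.

t_L ≈ 1.53 h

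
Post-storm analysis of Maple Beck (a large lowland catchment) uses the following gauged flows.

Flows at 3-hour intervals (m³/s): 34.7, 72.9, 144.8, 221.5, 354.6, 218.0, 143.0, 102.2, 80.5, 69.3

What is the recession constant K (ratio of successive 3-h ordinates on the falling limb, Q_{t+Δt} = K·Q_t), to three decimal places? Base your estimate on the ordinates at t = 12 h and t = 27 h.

K ≈ 0.721

Using the recession-limb readings at t = 12 h and t = 27 h: Q falls from 354.6 to 69.3 m³/s over 5 intervals.
K = (Q₂/Q₁)^(1/5) = (69.3/354.6)^(1/5) = 0.721.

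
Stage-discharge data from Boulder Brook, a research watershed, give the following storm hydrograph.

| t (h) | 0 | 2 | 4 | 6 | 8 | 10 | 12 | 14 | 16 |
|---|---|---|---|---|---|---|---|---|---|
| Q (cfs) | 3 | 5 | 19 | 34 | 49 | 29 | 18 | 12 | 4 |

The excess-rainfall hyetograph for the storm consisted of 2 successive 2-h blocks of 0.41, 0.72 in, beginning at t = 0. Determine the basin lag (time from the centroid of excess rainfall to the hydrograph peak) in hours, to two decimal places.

t_L ≈ 5.73 h

Centroid of excess rainfall: t_c = Σ P_i·t̄_i / ΣP_i = 2.2743 h (block centres at 1, 3 h).
Hydrograph peak occurs at t = 8 h, so basin lag t_L = 8 − 2.2743 = 5.73 h.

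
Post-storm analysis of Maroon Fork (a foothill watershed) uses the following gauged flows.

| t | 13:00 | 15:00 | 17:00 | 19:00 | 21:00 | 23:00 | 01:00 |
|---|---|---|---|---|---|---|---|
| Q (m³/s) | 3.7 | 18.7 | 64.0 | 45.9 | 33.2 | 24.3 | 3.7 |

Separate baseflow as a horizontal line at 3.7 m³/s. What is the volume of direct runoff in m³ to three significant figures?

Direct-runoff ordinates (Q − Q_b): 0.0, 15.0, 60.3, 42.2, 29.5, 20.6, 0.0 m³/s.
ΣQ_DR = 167.6 m³/s.
With Δt = 2 h = 7200 s, V = ΣQ_DR · Δt = 167.6 × 7200 = 1.21 × 10^6 m³.

V ≈ 1.21 × 10^6 m³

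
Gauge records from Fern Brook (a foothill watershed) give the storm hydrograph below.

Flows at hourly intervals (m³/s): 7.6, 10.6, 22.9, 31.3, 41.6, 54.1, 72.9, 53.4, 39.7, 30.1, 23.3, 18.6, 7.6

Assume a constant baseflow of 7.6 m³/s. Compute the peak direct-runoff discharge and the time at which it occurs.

Subtracting baseflow gives direct-runoff ordinates: 0.0, 3.0, 15.3, 23.7, 34.0, 46.5, 65.3, 45.8, 32.1, 22.5, 15.7, 11.0, 0.0 m³/s.
The maximum is 65.3 m³/s, occurring at the reading for t = 6 h.

Q_p = 65.3 m³/s at t = 6 h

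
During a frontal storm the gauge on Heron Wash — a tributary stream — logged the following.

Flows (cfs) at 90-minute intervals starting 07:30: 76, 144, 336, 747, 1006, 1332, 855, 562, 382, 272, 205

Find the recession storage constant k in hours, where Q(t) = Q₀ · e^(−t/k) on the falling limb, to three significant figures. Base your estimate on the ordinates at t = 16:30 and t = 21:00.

On the falling limb, Q drops from 855 to 272 cfs between t = 16:30 and t = 21:00 (Δt = 4.5 h).
k = −Δt / ln(Q₂/Q₁) = −4.5 / ln(272/855) = 3.93 h.

k ≈ 3.93 h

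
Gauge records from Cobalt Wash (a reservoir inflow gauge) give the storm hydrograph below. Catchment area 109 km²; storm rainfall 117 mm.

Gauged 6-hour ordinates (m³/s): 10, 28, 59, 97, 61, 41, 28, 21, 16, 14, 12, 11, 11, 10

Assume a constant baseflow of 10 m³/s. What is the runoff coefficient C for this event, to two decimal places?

C ≈ 0.47

ΣQ_DR = 279.0 m³/s; V = ΣQ_DR·Δt = 6.026 × 10^6 m³.
Runoff depth d = V / A = 55.29 mm.
C = d / P = 55.29 / 117 = 0.47.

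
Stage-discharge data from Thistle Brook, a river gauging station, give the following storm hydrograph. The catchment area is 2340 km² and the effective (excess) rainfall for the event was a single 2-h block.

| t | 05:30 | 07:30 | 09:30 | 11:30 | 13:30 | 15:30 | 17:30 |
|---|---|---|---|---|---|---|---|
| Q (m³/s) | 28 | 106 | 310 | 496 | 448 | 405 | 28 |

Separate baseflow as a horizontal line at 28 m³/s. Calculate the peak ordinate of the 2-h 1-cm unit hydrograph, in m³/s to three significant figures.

U_p ≈ 936 m³/s

Direct runoff: 0.0, 78.0, 282.0, 468.0, 420.0, 377.0, 0.0 m³/s; ΣQ_DR = 1625 m³/s, peak = 468.0 m³/s.
Runoff depth d = ΣQ_DR·Δt / A = 1625 × 7200 / (2340 km²) = 5.000 mm.
The 1-cm UH is the DRH scaled by (10 mm)/d, so U_p = 468.0 × 10/5.000 = 936 m³/s.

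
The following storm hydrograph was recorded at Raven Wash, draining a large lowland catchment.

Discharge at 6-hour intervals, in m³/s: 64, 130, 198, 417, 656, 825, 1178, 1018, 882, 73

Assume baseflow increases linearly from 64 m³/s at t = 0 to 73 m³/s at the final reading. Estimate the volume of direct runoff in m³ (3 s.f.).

V ≈ 1.03 × 10^8 m³

Direct-runoff ordinates (Q − Q_b): 0.00, 65.00, 132.00, 350.00, 588.00, 756.00, 1108.00, 947.00, 810.00, 0.00 m³/s.
ΣQ_DR = 4756 m³/s.
With Δt = 6 h = 21600 s, V = ΣQ_DR · Δt = 4756 × 21600 = 1.03 × 10^8 m³.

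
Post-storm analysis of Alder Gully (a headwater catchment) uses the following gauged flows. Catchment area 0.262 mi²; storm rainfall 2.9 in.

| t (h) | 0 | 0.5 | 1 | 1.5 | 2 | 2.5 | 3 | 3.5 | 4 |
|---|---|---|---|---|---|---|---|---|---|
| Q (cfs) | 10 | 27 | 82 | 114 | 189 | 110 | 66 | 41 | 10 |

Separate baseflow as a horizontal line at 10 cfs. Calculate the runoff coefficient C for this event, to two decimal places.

C ≈ 0.57

ΣQ_DR = 559.0 cfs; V = ΣQ_DR·Δt = 1.006 × 10^6 ft³.
Runoff depth d = V / A = 1.653 in.
C = d / P = 1.653 / 2.9 = 0.57.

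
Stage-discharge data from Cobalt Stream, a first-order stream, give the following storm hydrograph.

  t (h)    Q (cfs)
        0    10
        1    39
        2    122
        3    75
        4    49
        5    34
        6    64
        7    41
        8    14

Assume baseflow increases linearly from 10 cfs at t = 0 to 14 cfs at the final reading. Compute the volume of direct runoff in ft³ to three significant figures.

V ≈ 1.22 × 10^6 ft³

Direct-runoff ordinates (Q − Q_b): 0.00, 28.50, 111.00, 63.50, 37.00, 21.50, 51.00, 27.50, 0.00 cfs.
ΣQ_DR = 340.0 cfs.
With Δt = 1 h = 3600 s, V = ΣQ_DR · Δt = 340.0 × 3600 = 1.22 × 10^6 ft³.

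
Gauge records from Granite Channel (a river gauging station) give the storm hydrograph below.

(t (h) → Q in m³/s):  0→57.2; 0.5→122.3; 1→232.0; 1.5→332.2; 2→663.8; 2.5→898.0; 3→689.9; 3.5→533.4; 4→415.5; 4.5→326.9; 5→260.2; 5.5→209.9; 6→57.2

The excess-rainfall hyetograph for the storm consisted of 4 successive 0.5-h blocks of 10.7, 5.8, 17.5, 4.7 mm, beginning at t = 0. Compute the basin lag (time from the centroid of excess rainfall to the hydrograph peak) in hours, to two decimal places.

Centroid of excess rainfall: t_c = Σ P_i·t̄_i / ΣP_i = 0.9593 h (block centres at 0.25, 0.75, 1.25, 1.75 h).
Hydrograph peak occurs at t = 2.5 h, so basin lag t_L = 2.5 − 0.9593 = 1.54 h.

t_L ≈ 1.54 h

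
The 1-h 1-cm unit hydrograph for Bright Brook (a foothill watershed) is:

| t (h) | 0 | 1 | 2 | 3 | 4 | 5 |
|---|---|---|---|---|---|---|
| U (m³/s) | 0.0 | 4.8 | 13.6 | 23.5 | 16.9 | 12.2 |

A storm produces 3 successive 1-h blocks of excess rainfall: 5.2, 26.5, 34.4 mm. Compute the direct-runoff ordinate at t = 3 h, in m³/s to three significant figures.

By discrete convolution, Q_j = Σ (P_i / 10 mm) · U_{j−i}.
At t = 3 h (j=3): Q = (5.2/10)·23.5 + (26.5/10)·13.6 + (34.4/10)·4.8 = 64.8 m³/s.

Q ≈ 64.8 m³/s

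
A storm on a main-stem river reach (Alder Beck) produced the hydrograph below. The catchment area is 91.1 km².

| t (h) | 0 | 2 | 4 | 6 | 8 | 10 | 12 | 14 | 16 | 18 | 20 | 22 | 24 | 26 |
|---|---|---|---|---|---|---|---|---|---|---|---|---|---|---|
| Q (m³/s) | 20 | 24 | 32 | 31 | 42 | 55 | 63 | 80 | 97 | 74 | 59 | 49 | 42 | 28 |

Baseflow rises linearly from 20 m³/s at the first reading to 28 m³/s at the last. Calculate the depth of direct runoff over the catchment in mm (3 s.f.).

d ≈ 28.5 mm

Direct runoff: 0.00, 3.38, 10.77, 9.15, 19.54, 31.92, 39.31, 55.69, 72.08, 48.46, 32.85, 22.23, 14.62, 0.00 m³/s; ΣQ_DR = 360.0 m³/s.
V = ΣQ_DR · Δt = 360.0 × 7200 s = 2.592 × 10^6 m³.
Over A = 91.1 km², depth = V / A = 28.5 mm.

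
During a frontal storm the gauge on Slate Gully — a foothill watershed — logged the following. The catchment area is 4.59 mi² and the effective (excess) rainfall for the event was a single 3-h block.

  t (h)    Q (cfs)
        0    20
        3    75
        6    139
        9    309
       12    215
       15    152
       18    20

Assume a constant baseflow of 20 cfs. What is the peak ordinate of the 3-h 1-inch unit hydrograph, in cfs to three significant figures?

Direct runoff: 0.0, 55.0, 119.0, 289.0, 195.0, 132.0, 0.0 cfs; ΣQ_DR = 790.0 cfs, peak = 289.0 cfs.
Runoff depth d = ΣQ_DR·Δt / A = 790.0 × 10800 / (4.59 mi²) = 0.8001 in.
The 1-inch UH is the DRH scaled by (1 in)/d, so U_p = 289.0 × 1/0.8001 = 361 cfs.

U_p ≈ 361 cfs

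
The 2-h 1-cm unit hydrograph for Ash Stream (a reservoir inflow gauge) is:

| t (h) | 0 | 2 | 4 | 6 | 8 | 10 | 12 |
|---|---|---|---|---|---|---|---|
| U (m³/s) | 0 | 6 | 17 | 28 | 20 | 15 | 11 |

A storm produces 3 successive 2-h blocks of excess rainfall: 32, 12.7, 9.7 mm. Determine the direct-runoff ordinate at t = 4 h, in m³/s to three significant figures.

Q ≈ 62.0 m³/s

By discrete convolution, Q_j = Σ (P_i / 10 mm) · U_{j−i}.
At t = 4 h (j=2): Q = (32/10)·17 + (12.7/10)·6 + (9.7/10)·0 = 62.0 m³/s.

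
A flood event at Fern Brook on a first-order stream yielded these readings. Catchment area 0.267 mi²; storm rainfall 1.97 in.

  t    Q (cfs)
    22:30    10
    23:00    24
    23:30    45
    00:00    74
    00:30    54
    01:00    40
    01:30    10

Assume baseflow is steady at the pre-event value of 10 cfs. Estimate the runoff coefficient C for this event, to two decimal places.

ΣQ_DR = 187.0 cfs; V = ΣQ_DR·Δt = 3.366 × 10^5 ft³.
Runoff depth d = V / A = 0.5426 in.
C = d / P = 0.5426 / 1.97 = 0.28.

C ≈ 0.28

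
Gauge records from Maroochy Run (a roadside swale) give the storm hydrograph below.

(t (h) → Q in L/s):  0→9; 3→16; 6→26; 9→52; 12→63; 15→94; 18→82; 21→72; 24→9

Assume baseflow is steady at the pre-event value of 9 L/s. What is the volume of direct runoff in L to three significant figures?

V ≈ 3.69 × 10^6 L

Direct-runoff ordinates (Q − Q_b): 0.0, 7.0, 17.0, 43.0, 54.0, 85.0, 73.0, 63.0, 0.0 L/s.
ΣQ_DR = 342.0 L/s.
With Δt = 3 h = 10800 s, V = ΣQ_DR · Δt = 342.0 × 10800 = 3.69 × 10^6 L.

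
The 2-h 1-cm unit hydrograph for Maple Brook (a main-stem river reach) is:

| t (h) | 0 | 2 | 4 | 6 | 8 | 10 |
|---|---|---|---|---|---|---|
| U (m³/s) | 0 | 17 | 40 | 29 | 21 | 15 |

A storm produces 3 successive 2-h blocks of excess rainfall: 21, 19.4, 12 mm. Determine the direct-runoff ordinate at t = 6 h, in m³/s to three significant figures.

By discrete convolution, Q_j = Σ (P_i / 10 mm) · U_{j−i}.
At t = 6 h (j=3): Q = (21/10)·29 + (19.4/10)·40 + (12/10)·17 = 159 m³/s.

Q ≈ 159 m³/s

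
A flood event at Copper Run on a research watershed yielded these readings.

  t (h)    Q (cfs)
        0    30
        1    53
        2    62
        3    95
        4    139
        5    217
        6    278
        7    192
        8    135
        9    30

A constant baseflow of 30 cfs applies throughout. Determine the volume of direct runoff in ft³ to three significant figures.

V ≈ 3.35 × 10^6 ft³

Direct-runoff ordinates (Q − Q_b): 0.0, 23.0, 32.0, 65.0, 109.0, 187.0, 248.0, 162.0, 105.0, 0.0 cfs.
ΣQ_DR = 931.0 cfs.
With Δt = 1 h = 3600 s, V = ΣQ_DR · Δt = 931.0 × 3600 = 3.35 × 10^6 ft³.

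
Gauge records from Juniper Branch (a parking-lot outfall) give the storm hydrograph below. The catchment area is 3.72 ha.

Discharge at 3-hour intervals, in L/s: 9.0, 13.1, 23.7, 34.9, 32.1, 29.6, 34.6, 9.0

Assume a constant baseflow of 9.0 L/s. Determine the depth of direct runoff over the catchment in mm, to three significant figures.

d ≈ 33.1 mm

Direct runoff: 0.0, 4.1, 14.7, 25.9, 23.1, 20.6, 25.6, 0.0 L/s; ΣQ_DR = 114.0 L/s.
V = ΣQ_DR · Δt = 114.0 × 10800 s = 1.231 × 10^6 L.
Over A = 3.72 ha, depth = V / A = 33.1 mm.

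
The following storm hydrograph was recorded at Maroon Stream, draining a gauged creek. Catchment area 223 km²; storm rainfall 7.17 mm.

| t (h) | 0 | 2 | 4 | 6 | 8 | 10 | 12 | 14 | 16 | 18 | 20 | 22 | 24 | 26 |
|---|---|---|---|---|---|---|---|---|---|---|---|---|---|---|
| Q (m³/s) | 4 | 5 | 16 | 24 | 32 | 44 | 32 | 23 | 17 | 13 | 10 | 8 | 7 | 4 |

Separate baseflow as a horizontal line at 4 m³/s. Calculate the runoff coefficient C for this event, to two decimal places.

C ≈ 0.82

ΣQ_DR = 183.0 m³/s; V = ΣQ_DR·Δt = 1.318 × 10^6 m³.
Runoff depth d = V / A = 5.909 mm.
C = d / P = 5.909 / 7.17 = 0.82.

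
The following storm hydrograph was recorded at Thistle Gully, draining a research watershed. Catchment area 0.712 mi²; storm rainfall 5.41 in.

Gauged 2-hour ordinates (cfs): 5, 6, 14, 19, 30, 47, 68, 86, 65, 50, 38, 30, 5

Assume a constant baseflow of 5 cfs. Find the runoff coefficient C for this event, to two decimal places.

C ≈ 0.32

ΣQ_DR = 398.0 cfs; V = ΣQ_DR·Δt = 2.866 × 10^6 ft³.
Runoff depth d = V / A = 1.732 in.
C = d / P = 1.732 / 5.41 = 0.32.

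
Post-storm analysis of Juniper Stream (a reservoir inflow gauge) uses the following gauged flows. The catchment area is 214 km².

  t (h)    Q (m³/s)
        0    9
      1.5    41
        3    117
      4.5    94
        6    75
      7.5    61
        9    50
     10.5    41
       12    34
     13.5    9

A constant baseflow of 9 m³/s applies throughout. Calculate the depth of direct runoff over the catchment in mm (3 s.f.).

d ≈ 11.1 mm

Direct runoff: 0.0, 32.0, 108.0, 85.0, 66.0, 52.0, 41.0, 32.0, 25.0, 0.0 m³/s; ΣQ_DR = 441.0 m³/s.
V = ΣQ_DR · Δt = 441.0 × 5400 s = 2.381 × 10^6 m³.
Over A = 214 km², depth = V / A = 11.1 mm.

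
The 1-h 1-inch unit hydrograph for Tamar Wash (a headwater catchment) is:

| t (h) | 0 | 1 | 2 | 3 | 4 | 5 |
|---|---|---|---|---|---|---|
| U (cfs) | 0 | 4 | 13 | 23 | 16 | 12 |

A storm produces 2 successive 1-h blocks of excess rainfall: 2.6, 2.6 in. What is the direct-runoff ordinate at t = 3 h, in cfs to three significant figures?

Q ≈ 93.6 cfs

By discrete convolution, Q_j = Σ (P_i / 1 in) · U_{j−i}.
At t = 3 h (j=3): Q = (2.6/1)·23 + (2.6/1)·13 = 93.6 cfs.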